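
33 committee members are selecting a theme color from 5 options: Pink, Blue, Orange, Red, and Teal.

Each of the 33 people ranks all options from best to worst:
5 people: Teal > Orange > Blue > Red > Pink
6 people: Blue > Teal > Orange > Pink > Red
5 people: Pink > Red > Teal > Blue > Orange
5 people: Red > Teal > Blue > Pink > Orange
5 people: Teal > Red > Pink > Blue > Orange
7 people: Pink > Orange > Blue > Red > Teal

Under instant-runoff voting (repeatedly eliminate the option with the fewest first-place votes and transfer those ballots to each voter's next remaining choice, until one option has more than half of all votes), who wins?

Teal

Round 1: Pink 12, Blue 6, Orange 0, Red 5, Teal 10. Orange eliminated.
Round 2: Pink 12, Blue 6, Red 5, Teal 10. Red eliminated.
Round 3: Pink 12, Blue 6, Teal 15. Blue eliminated.
Round 4: Pink 12, Teal 21. Teal has a majority (≥17).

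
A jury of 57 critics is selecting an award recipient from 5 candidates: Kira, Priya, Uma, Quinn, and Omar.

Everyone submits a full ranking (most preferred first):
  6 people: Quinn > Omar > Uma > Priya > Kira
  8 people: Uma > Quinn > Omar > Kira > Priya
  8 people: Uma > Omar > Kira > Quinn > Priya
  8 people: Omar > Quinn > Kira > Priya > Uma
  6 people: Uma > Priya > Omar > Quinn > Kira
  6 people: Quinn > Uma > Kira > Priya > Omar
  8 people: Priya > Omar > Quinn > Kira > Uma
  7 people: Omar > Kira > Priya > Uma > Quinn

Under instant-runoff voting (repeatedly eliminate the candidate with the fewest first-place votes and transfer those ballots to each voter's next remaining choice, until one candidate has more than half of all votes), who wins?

Round 1: Kira 0, Priya 8, Uma 22, Quinn 12, Omar 15. Kira eliminated.
Round 2: Priya 8, Uma 22, Quinn 12, Omar 15. Priya eliminated.
Round 3: Uma 22, Quinn 12, Omar 23. Quinn eliminated.
Round 4: Uma 28, Omar 29. Omar has a majority (≥29).

Omar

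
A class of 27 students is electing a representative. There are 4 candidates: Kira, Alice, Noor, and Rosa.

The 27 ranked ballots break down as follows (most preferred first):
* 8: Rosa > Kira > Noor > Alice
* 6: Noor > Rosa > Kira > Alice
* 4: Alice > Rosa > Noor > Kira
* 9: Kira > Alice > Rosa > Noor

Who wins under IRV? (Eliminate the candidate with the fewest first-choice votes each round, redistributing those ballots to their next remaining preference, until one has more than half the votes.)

Round 1: Kira 9, Alice 4, Noor 6, Rosa 8. Alice eliminated.
Round 2: Kira 9, Noor 6, Rosa 12. Noor eliminated.
Round 3: Kira 9, Rosa 18. Rosa has a majority (≥14).

Rosa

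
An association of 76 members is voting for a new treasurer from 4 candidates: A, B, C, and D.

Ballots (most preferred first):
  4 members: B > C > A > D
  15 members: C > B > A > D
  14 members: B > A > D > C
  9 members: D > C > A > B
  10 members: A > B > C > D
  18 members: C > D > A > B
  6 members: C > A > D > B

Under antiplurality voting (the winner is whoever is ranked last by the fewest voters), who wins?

A

Last-place votes: A 0, B 33, C 14, D 29.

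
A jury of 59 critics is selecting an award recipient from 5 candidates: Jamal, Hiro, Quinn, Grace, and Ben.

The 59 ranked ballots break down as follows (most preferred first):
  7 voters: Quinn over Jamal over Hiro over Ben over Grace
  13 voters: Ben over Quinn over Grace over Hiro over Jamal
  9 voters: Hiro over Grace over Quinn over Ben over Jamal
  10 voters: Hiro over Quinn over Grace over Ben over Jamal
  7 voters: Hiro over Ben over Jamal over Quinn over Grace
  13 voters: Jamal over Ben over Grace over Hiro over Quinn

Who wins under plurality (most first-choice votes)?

First-place votes: Jamal 13, Hiro 26, Quinn 7, Grace 0, Ben 13.

Hiro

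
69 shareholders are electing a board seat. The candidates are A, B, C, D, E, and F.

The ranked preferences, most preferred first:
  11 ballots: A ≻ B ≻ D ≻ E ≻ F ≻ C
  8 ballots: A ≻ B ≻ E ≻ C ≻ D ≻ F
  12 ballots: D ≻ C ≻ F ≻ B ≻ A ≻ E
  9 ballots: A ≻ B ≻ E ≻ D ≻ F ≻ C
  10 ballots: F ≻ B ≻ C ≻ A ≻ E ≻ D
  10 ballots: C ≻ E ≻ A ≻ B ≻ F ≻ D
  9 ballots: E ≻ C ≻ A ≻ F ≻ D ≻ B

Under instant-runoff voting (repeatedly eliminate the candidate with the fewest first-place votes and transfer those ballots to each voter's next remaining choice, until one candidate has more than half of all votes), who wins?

Round 1: A 28, B 0, C 10, D 12, E 9, F 10. B eliminated.
Round 2: A 28, C 10, D 12, E 9, F 10. E eliminated.
Round 3: A 28, C 19, D 12, F 10. F eliminated.
Round 4: A 28, C 29, D 12. D eliminated.
Round 5: A 28, C 41. C has a majority (≥35).

C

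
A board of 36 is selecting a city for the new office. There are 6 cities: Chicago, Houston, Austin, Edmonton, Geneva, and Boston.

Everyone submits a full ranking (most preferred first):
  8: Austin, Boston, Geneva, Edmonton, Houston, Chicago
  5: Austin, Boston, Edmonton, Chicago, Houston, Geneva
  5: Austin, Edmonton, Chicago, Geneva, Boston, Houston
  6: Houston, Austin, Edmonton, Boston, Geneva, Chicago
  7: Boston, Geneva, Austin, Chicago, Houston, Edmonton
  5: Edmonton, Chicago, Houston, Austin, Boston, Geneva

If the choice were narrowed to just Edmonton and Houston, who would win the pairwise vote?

Edmonton

Edmonton is ranked above Houston on 23 ballots; Houston above Edmonton on 13.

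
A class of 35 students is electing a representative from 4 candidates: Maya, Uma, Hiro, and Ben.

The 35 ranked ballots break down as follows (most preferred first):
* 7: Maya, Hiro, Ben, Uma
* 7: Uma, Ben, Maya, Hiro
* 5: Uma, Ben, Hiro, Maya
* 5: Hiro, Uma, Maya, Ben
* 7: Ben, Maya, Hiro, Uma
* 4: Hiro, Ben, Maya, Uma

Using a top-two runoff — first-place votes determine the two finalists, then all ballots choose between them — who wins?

Round 1 first-place votes: Maya 7, Uma 12, Hiro 9, Ben 7. Uma and Hiro advance.
Runoff: Uma is ranked above Hiro on 12 ballots, Hiro above Uma on 23.

Hiro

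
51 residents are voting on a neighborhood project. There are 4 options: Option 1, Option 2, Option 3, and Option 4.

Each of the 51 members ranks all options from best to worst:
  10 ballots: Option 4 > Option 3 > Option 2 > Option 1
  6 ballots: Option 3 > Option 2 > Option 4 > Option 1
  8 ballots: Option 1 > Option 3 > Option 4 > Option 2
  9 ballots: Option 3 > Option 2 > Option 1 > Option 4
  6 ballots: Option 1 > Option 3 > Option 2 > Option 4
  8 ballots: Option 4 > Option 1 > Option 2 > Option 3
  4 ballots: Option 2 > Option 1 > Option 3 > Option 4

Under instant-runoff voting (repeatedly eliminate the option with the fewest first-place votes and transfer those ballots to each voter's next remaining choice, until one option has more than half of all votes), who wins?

Round 1: Option 1 14, Option 2 4, Option 3 15, Option 4 18. Option 2 eliminated.
Round 2: Option 1 18, Option 3 15, Option 4 18. Option 3 eliminated.
Round 3: Option 1 27, Option 4 24. Option 1 has a majority (≥26).

Option 1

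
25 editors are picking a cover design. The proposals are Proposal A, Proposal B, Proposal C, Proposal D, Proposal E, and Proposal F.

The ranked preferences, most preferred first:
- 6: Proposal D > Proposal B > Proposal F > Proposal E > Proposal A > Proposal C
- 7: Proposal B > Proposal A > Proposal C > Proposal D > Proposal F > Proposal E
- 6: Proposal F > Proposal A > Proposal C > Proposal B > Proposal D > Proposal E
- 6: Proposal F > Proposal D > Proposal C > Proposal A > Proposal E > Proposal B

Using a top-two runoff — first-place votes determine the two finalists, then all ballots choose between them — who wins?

Proposal B

Round 1 first-place votes: Proposal A 0, Proposal B 7, Proposal C 0, Proposal D 6, Proposal E 0, Proposal F 12. Proposal F and Proposal B advance.
Runoff: Proposal F is ranked above Proposal B on 12 ballots, Proposal B above Proposal F on 13.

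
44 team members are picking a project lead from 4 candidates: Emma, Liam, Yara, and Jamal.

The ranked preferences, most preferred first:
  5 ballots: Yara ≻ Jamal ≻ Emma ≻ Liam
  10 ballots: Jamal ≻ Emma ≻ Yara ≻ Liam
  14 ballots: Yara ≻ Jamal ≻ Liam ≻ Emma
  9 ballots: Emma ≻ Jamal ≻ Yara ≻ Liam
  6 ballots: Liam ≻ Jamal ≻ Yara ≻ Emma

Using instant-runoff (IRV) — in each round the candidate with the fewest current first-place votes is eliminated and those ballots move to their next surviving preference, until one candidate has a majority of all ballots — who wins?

Jamal

Round 1: Emma 9, Liam 6, Yara 19, Jamal 10. Liam eliminated.
Round 2: Emma 9, Yara 19, Jamal 16. Emma eliminated.
Round 3: Yara 19, Jamal 25. Jamal has a majority (≥23).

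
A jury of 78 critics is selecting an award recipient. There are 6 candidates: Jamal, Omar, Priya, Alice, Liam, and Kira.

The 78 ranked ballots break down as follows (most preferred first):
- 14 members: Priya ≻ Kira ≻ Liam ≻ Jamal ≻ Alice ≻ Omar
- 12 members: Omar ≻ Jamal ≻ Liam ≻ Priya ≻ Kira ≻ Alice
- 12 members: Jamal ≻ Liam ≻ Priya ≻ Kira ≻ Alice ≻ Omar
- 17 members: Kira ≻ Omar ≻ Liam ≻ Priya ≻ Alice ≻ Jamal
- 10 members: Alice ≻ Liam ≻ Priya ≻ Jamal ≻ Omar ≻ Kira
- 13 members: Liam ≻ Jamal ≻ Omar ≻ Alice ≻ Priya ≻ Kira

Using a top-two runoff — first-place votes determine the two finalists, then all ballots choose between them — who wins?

Round 1 first-place votes: Jamal 12, Omar 12, Priya 14, Alice 10, Liam 13, Kira 17. Kira and Priya advance.
Runoff: Kira is ranked above Priya on 17 ballots, Priya above Kira on 61.

Priya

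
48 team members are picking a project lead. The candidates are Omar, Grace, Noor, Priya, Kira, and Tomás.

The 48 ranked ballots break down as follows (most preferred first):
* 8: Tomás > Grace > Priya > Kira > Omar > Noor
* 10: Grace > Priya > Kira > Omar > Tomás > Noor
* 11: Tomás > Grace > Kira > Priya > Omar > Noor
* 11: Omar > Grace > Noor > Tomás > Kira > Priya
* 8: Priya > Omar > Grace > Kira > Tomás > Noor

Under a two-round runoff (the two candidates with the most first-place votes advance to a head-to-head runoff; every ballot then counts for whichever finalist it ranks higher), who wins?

Omar

Round 1 first-place votes: Omar 11, Grace 10, Noor 0, Priya 8, Kira 0, Tomás 19. Tomás and Omar advance.
Runoff: Tomás is ranked above Omar on 19 ballots, Omar above Tomás on 29.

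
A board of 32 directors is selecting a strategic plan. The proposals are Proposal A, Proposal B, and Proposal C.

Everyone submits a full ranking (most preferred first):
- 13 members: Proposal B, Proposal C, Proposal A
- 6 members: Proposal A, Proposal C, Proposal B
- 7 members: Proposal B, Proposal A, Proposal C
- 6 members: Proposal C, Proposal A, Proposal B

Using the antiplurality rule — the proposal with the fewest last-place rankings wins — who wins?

Proposal C

Last-place votes: Proposal A 13, Proposal B 12, Proposal C 7.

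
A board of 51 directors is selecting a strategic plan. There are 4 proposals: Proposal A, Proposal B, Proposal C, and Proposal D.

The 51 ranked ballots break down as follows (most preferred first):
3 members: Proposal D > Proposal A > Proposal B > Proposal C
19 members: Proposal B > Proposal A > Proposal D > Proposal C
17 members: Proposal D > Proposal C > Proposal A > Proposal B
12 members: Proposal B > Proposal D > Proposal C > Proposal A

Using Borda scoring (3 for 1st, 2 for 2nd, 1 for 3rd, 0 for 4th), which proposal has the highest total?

Proposal A: 3×2 + 19×2 + 17×1 + 12×0 = 61
Proposal B: 3×1 + 19×3 + 17×0 + 12×3 = 96
Proposal C: 3×0 + 19×0 + 17×2 + 12×1 = 46
Proposal D: 3×3 + 19×1 + 17×3 + 12×2 = 103

Proposal D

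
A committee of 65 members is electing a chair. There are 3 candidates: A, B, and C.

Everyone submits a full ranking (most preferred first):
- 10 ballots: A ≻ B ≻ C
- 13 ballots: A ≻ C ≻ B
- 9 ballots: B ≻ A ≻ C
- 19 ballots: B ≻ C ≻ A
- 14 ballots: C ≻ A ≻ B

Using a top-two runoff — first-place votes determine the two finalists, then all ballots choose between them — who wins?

Round 1 first-place votes: A 23, B 28, C 14. B and A advance.
Runoff: B is ranked above A on 28 ballots, A above B on 37.

A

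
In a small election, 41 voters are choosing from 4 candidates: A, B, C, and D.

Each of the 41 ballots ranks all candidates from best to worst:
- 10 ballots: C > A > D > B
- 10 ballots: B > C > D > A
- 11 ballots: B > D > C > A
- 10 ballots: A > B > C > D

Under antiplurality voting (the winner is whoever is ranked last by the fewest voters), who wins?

Last-place votes: A 21, B 10, C 0, D 10.

C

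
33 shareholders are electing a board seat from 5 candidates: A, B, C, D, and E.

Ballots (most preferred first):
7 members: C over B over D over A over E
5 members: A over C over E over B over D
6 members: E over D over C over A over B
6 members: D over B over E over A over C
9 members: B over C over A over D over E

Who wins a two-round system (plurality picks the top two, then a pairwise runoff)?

C

Round 1 first-place votes: A 5, B 9, C 7, D 6, E 6. B and C advance.
Runoff: B is ranked above C on 15 ballots, C above B on 18.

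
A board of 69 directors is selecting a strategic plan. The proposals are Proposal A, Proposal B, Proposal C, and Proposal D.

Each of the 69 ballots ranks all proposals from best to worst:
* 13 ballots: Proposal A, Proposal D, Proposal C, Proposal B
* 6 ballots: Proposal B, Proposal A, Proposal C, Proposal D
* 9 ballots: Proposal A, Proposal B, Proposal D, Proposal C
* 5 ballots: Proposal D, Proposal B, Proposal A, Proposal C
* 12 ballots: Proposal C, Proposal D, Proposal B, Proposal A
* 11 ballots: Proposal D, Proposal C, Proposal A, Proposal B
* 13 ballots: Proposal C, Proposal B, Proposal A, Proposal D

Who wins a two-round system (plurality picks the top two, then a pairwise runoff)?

Round 1 first-place votes: Proposal A 22, Proposal B 6, Proposal C 25, Proposal D 16. Proposal C and Proposal A advance.
Runoff: Proposal C is ranked above Proposal A on 36 ballots, Proposal A above Proposal C on 33.

Proposal C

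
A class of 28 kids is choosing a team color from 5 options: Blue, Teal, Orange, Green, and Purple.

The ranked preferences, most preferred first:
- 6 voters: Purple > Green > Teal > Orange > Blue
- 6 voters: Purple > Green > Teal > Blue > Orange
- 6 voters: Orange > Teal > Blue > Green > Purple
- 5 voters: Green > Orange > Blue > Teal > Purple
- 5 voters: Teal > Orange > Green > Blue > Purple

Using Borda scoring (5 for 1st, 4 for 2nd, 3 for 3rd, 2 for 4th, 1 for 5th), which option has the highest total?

Green

Blue: 6×1 + 6×2 + 6×3 + 5×3 + 5×2 = 61
Teal: 6×3 + 6×3 + 6×4 + 5×2 + 5×5 = 95
Orange: 6×2 + 6×1 + 6×5 + 5×4 + 5×4 = 88
Green: 6×4 + 6×4 + 6×2 + 5×5 + 5×3 = 100
Purple: 6×5 + 6×5 + 6×1 + 5×1 + 5×1 = 76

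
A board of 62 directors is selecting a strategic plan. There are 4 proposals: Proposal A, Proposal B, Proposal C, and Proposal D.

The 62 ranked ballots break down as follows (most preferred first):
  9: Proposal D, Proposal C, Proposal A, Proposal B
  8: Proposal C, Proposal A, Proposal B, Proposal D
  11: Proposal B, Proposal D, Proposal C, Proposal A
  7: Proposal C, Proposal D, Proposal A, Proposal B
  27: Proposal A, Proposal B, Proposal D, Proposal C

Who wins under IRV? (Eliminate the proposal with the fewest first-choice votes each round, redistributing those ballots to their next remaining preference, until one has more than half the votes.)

Proposal C

Round 1: Proposal A 27, Proposal B 11, Proposal C 15, Proposal D 9. Proposal D eliminated.
Round 2: Proposal A 27, Proposal B 11, Proposal C 24. Proposal B eliminated.
Round 3: Proposal A 27, Proposal C 35. Proposal C has a majority (≥32).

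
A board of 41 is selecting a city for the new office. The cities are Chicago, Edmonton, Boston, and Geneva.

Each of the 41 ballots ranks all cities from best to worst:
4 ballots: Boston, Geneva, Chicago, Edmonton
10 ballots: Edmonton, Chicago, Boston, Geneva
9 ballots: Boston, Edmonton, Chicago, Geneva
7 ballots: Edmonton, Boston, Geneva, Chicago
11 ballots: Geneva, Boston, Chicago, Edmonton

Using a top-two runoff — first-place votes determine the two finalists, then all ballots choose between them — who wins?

Round 1 first-place votes: Chicago 0, Edmonton 17, Boston 13, Geneva 11. Edmonton and Boston advance.
Runoff: Edmonton is ranked above Boston on 17 ballots, Boston above Edmonton on 24.

Boston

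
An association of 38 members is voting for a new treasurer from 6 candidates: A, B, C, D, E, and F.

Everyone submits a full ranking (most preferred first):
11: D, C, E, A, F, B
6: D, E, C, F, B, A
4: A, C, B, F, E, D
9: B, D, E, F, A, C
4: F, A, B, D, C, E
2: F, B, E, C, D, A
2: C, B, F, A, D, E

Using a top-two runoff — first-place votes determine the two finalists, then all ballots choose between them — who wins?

B

Round 1 first-place votes: A 4, B 9, C 2, D 17, E 0, F 6. D and B advance.
Runoff: D is ranked above B on 17 ballots, B above D on 21.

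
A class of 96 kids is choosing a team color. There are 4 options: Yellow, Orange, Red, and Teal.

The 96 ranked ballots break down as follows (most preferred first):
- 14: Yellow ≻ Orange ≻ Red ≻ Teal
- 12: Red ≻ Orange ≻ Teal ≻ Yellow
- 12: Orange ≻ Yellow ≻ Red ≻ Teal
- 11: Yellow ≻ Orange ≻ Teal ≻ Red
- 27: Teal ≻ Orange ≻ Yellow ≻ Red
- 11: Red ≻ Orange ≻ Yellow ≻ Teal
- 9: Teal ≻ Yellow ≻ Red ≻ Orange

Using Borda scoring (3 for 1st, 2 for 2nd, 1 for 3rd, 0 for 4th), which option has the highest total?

Orange

Yellow: 14×3 + 12×0 + 12×2 + 11×3 + 27×1 + 11×1 + 9×2 = 155
Orange: 14×2 + 12×2 + 12×3 + 11×2 + 27×2 + 11×2 + 9×0 = 186
Red: 14×1 + 12×3 + 12×1 + 11×0 + 27×0 + 11×3 + 9×1 = 104
Teal: 14×0 + 12×1 + 12×0 + 11×1 + 27×3 + 11×0 + 9×3 = 131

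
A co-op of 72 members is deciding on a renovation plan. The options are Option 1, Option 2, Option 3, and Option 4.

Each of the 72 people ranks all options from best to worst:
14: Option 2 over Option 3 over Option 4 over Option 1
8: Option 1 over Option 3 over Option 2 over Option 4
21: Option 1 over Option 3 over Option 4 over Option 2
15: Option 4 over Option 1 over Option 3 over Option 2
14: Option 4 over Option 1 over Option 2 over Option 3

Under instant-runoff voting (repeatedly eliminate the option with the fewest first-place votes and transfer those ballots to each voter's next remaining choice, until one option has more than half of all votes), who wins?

Round 1: Option 1 29, Option 2 14, Option 3 0, Option 4 29. Option 3 eliminated.
Round 2: Option 1 29, Option 2 14, Option 4 29. Option 2 eliminated.
Round 3: Option 1 29, Option 4 43. Option 4 has a majority (≥37).

Option 4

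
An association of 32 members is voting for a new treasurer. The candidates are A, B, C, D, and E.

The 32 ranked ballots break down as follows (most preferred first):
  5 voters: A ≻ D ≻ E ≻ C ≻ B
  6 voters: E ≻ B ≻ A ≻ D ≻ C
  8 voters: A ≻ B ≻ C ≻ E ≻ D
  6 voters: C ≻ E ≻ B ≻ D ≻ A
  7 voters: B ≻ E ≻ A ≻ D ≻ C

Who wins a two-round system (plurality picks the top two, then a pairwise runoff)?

Round 1 first-place votes: A 13, B 7, C 6, D 0, E 6. A and B advance.
Runoff: A is ranked above B on 13 ballots, B above A on 19.

B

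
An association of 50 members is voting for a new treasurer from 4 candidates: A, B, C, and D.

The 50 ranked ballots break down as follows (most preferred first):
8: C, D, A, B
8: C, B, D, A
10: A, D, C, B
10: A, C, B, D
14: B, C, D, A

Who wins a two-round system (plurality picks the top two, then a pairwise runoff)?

Round 1 first-place votes: A 20, B 14, C 16, D 0. A and C advance.
Runoff: A is ranked above C on 20 ballots, C above A on 30.

C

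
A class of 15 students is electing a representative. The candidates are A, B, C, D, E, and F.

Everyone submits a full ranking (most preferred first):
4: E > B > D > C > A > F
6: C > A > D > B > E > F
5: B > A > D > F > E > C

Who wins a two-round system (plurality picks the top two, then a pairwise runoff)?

B

Round 1 first-place votes: A 0, B 5, C 6, D 0, E 4, F 0. C and B advance.
Runoff: C is ranked above B on 6 ballots, B above C on 9.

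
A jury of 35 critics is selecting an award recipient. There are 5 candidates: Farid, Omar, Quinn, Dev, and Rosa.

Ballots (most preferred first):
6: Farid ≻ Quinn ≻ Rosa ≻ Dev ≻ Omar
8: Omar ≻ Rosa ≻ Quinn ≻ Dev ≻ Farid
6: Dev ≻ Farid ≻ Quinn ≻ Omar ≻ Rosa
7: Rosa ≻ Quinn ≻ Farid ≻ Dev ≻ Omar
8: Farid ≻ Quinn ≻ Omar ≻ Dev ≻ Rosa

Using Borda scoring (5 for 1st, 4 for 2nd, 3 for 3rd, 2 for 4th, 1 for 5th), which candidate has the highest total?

Farid: 6×5 + 8×1 + 6×4 + 7×3 + 8×5 = 123
Omar: 6×1 + 8×5 + 6×2 + 7×1 + 8×3 = 89
Quinn: 6×4 + 8×3 + 6×3 + 7×4 + 8×4 = 126
Dev: 6×2 + 8×2 + 6×5 + 7×2 + 8×2 = 88
Rosa: 6×3 + 8×4 + 6×1 + 7×5 + 8×1 = 99

Quinn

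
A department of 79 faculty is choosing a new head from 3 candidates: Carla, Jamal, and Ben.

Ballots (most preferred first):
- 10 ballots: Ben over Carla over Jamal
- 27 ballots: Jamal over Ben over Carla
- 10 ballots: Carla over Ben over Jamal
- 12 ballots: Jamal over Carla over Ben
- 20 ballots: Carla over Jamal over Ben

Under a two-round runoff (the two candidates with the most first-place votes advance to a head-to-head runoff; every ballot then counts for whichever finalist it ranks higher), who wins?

Round 1 first-place votes: Carla 30, Jamal 39, Ben 10. Jamal and Carla advance.
Runoff: Jamal is ranked above Carla on 39 ballots, Carla above Jamal on 40.

Carla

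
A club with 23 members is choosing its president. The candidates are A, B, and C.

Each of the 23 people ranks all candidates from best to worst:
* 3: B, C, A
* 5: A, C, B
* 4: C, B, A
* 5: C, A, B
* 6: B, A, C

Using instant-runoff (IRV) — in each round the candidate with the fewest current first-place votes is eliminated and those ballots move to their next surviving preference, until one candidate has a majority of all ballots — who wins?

Round 1: A 5, B 9, C 9. A eliminated.
Round 2: B 9, C 14. C has a majority (≥12).

C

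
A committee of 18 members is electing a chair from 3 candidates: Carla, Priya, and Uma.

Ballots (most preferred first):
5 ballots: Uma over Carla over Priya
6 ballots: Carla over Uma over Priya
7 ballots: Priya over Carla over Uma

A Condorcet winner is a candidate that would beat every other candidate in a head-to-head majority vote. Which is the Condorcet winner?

Carla vs Priya: 11–7
Carla vs Uma: 13–5
Carla beats every other candidate.

Carla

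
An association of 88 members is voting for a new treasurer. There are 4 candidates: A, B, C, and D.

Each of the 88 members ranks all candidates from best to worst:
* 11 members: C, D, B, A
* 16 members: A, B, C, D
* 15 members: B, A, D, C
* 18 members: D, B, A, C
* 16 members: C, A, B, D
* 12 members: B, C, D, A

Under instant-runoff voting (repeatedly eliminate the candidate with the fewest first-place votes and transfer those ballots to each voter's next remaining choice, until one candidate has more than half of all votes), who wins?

Round 1: A 16, B 27, C 27, D 18. A eliminated.
Round 2: B 43, C 27, D 18. D eliminated.
Round 3: B 61, C 27. B has a majority (≥45).

B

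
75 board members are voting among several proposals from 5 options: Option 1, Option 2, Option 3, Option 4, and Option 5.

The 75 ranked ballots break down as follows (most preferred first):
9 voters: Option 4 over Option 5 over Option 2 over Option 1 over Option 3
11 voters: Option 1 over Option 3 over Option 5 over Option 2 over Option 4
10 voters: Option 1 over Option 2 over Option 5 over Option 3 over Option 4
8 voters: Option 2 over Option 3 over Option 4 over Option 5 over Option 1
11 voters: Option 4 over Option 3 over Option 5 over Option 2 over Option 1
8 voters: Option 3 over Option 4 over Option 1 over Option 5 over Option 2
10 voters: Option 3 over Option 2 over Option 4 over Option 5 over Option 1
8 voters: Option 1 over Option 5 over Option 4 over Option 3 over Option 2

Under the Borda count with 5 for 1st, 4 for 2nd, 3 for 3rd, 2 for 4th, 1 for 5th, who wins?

Option 1: 9×2 + 11×5 + 10×5 + 8×1 + 11×1 + 8×3 + 10×1 + 8×5 = 216
Option 2: 9×3 + 11×2 + 10×4 + 8×5 + 11×2 + 8×1 + 10×4 + 8×1 = 207
Option 3: 9×1 + 11×4 + 10×2 + 8×4 + 11×4 + 8×5 + 10×5 + 8×2 = 255
Option 4: 9×5 + 11×1 + 10×1 + 8×3 + 11×5 + 8×4 + 10×3 + 8×3 = 231
Option 5: 9×4 + 11×3 + 10×3 + 8×2 + 11×3 + 8×2 + 10×2 + 8×4 = 216

Option 3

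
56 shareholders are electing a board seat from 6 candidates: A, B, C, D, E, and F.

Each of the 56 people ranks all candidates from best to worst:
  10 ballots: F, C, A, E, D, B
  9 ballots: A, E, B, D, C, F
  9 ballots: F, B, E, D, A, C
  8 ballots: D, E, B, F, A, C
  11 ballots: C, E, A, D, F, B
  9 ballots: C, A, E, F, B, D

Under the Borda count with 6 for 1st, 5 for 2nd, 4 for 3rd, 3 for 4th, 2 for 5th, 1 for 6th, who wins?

E

A: 10×4 + 9×6 + 9×2 + 8×2 + 11×4 + 9×5 = 217
B: 10×1 + 9×4 + 9×5 + 8×4 + 11×1 + 9×2 = 152
C: 10×5 + 9×2 + 9×1 + 8×1 + 11×6 + 9×6 = 205
D: 10×2 + 9×3 + 9×3 + 8×6 + 11×3 + 9×1 = 164
E: 10×3 + 9×5 + 9×4 + 8×5 + 11×5 + 9×4 = 242
F: 10×6 + 9×1 + 9×6 + 8×3 + 11×2 + 9×3 = 196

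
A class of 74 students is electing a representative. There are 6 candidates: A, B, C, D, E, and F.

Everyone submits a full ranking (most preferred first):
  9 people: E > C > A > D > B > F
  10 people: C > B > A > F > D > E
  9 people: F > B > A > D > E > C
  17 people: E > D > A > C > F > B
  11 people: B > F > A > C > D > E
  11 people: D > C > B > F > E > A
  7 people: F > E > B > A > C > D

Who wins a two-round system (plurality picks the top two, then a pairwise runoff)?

F

Round 1 first-place votes: A 0, B 11, C 10, D 11, E 26, F 16. E and F advance.
Runoff: E is ranked above F on 26 ballots, F above E on 48.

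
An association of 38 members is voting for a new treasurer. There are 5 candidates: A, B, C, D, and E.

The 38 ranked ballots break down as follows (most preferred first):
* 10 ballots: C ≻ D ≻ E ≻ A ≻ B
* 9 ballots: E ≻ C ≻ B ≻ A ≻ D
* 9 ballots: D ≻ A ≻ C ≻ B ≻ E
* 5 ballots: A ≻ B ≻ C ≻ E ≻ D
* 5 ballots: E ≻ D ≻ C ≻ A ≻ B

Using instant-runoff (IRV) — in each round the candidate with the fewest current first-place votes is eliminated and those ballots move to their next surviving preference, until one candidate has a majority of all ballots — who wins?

C

Round 1: A 5, B 0, C 10, D 9, E 14. B eliminated.
Round 2: A 5, C 10, D 9, E 14. A eliminated.
Round 3: C 15, D 9, E 14. D eliminated.
Round 4: C 24, E 14. C has a majority (≥20).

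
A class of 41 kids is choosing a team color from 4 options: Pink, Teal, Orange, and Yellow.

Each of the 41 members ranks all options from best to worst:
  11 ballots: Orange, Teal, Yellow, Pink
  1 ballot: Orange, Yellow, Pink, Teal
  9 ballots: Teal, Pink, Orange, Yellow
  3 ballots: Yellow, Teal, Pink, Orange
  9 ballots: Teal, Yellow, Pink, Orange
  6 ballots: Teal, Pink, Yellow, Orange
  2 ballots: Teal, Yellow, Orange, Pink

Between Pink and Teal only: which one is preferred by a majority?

Pink is ranked above Teal on 1 ballots; Teal above Pink on 40.

Teal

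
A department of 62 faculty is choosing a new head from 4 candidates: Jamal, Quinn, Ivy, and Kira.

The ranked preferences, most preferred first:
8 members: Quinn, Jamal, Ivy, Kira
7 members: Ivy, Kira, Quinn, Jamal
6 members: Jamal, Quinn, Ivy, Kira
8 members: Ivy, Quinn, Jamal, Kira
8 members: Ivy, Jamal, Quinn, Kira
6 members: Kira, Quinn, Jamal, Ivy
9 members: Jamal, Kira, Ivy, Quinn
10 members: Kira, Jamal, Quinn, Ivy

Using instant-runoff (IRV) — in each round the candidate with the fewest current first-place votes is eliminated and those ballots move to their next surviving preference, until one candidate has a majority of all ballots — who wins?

Round 1: Jamal 15, Quinn 8, Ivy 23, Kira 16. Quinn eliminated.
Round 2: Jamal 23, Ivy 23, Kira 16. Kira eliminated.
Round 3: Jamal 39, Ivy 23. Jamal has a majority (≥32).

Jamal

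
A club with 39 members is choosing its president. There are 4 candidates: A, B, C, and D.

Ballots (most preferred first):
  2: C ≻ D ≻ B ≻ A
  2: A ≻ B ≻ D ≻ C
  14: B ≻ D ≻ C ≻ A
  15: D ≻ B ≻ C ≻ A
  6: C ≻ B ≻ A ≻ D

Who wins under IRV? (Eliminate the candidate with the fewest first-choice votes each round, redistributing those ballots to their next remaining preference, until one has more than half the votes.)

B

Round 1: A 2, B 14, C 8, D 15. A eliminated.
Round 2: B 16, C 8, D 15. C eliminated.
Round 3: B 22, D 17. B has a majority (≥20).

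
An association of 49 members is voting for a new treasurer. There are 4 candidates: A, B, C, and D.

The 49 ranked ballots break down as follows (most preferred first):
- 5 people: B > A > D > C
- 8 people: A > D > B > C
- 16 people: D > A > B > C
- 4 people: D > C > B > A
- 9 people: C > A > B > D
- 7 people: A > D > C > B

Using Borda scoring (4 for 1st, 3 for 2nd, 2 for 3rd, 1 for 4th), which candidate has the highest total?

A: 5×3 + 8×4 + 16×3 + 4×1 + 9×3 + 7×4 = 154
B: 5×4 + 8×2 + 16×2 + 4×2 + 9×2 + 7×1 = 101
C: 5×1 + 8×1 + 16×1 + 4×3 + 9×4 + 7×2 = 91
D: 5×2 + 8×3 + 16×4 + 4×4 + 9×1 + 7×3 = 144

A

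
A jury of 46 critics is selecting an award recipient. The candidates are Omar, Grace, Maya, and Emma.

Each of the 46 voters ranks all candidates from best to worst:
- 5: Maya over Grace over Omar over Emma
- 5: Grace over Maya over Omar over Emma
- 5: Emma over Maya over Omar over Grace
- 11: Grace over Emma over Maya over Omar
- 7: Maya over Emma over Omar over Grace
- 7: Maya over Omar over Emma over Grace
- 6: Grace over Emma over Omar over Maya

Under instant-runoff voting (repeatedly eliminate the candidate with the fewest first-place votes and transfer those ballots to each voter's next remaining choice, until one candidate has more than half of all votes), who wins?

Maya

Round 1: Omar 0, Grace 22, Maya 19, Emma 5. Omar eliminated.
Round 2: Grace 22, Maya 19, Emma 5. Emma eliminated.
Round 3: Grace 22, Maya 24. Maya has a majority (≥24).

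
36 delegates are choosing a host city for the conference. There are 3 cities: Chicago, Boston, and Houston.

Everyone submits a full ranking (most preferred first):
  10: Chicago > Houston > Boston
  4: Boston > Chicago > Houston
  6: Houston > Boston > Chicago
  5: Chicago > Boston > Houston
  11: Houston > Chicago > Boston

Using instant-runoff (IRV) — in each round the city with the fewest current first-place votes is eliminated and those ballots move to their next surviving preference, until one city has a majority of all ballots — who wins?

Chicago

Round 1: Chicago 15, Boston 4, Houston 17. Boston eliminated.
Round 2: Chicago 19, Houston 17. Chicago has a majority (≥19).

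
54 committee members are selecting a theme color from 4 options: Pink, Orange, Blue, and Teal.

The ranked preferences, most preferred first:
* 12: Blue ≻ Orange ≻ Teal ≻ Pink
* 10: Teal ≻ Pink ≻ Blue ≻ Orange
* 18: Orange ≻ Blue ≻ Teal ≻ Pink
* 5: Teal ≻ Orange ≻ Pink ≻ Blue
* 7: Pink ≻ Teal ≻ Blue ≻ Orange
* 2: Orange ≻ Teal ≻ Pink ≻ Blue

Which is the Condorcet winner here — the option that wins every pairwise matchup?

Blue

Blue vs Pink: 30–24
Blue vs Orange: 29–25
Blue vs Teal: 30–24
Blue beats every other option.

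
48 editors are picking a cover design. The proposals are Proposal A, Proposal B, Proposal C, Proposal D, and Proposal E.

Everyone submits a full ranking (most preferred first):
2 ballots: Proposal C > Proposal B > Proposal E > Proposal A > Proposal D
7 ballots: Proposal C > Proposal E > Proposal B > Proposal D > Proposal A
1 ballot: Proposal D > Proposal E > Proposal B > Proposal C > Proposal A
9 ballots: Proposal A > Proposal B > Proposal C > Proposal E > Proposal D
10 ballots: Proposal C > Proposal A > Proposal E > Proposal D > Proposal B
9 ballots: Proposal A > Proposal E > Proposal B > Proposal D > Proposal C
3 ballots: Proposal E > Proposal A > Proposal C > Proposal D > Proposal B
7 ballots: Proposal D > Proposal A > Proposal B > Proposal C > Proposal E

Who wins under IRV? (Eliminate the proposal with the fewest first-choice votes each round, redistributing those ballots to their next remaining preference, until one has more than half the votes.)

Round 1: Proposal A 18, Proposal B 0, Proposal C 19, Proposal D 8, Proposal E 3. Proposal B eliminated.
Round 2: Proposal A 18, Proposal C 19, Proposal D 8, Proposal E 3. Proposal E eliminated.
Round 3: Proposal A 21, Proposal C 19, Proposal D 8. Proposal D eliminated.
Round 4: Proposal A 28, Proposal C 20. Proposal A has a majority (≥25).

Proposal A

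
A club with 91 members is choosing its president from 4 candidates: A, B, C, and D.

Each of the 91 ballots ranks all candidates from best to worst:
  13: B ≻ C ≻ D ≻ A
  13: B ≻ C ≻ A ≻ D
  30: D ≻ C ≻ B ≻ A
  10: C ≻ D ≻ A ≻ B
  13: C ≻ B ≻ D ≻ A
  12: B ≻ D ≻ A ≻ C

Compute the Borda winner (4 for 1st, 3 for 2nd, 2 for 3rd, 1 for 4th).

A: 13×1 + 13×2 + 30×1 + 10×2 + 13×1 + 12×2 = 126
B: 13×4 + 13×4 + 30×2 + 10×1 + 13×3 + 12×4 = 261
C: 13×3 + 13×3 + 30×3 + 10×4 + 13×4 + 12×1 = 272
D: 13×2 + 13×1 + 30×4 + 10×3 + 13×2 + 12×3 = 251

C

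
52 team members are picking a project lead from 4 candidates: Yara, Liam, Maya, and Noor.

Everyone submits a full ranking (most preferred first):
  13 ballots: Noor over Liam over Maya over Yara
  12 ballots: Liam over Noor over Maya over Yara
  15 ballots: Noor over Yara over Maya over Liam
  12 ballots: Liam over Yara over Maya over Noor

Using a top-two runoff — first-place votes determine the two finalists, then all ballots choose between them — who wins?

Noor

Round 1 first-place votes: Yara 0, Liam 24, Maya 0, Noor 28. Noor and Liam advance.
Runoff: Noor is ranked above Liam on 28 ballots, Liam above Noor on 24.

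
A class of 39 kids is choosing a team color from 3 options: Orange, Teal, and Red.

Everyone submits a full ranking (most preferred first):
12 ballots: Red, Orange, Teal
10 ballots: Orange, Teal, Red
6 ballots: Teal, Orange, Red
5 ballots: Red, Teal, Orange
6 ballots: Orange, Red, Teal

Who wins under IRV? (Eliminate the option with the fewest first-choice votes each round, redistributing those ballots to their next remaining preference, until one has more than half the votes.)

Round 1: Orange 16, Teal 6, Red 17. Teal eliminated.
Round 2: Orange 22, Red 17. Orange has a majority (≥20).

Orange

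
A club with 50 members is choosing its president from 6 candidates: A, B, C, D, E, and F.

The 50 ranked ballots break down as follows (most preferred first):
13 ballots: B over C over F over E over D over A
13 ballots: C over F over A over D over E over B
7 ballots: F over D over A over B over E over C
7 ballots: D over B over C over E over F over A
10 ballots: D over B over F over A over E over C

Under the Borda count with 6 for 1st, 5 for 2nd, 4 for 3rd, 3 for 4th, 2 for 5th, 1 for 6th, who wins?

F

A: 13×1 + 13×4 + 7×4 + 7×1 + 10×3 = 130
B: 13×6 + 13×1 + 7×3 + 7×5 + 10×5 = 197
C: 13×5 + 13×6 + 7×1 + 7×4 + 10×1 = 188
D: 13×2 + 13×3 + 7×5 + 7×6 + 10×6 = 202
E: 13×3 + 13×2 + 7×2 + 7×3 + 10×2 = 120
F: 13×4 + 13×5 + 7×6 + 7×2 + 10×4 = 213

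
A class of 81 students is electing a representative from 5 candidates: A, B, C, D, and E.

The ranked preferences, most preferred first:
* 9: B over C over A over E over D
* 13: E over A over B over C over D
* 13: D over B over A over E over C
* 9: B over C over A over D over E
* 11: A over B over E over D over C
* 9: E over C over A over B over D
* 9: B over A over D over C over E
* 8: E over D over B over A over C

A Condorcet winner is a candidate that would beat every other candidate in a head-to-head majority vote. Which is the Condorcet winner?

B vs A: 48–33
B vs C: 72–9
B vs D: 60–21
B vs E: 51–30
B beats every other candidate.

B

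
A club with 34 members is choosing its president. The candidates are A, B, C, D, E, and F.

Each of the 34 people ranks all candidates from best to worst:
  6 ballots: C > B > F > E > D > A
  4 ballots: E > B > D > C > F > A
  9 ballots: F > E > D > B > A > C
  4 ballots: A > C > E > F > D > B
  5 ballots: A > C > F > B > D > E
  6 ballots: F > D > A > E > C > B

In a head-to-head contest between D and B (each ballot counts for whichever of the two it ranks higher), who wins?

D is ranked above B on 19 ballots; B above D on 15.

D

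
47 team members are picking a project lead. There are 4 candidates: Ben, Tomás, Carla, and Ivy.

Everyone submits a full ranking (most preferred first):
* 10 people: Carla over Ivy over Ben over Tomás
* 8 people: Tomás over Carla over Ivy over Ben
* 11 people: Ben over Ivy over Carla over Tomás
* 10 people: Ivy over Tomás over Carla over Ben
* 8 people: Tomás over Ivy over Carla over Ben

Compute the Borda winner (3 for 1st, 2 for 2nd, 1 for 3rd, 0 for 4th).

Ivy

Ben: 10×1 + 8×0 + 11×3 + 10×0 + 8×0 = 43
Tomás: 10×0 + 8×3 + 11×0 + 10×2 + 8×3 = 68
Carla: 10×3 + 8×2 + 11×1 + 10×1 + 8×1 = 75
Ivy: 10×2 + 8×1 + 11×2 + 10×3 + 8×2 = 96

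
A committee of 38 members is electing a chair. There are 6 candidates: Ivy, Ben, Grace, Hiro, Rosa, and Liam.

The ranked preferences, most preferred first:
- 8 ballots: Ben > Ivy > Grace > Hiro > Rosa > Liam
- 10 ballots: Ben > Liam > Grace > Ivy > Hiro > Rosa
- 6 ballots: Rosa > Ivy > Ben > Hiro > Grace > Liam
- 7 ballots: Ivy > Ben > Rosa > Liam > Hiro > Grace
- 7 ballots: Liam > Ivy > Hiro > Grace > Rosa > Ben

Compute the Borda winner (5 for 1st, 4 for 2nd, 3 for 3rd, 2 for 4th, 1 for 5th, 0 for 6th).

Ivy: 8×4 + 10×2 + 6×4 + 7×5 + 7×4 = 139
Ben: 8×5 + 10×5 + 6×3 + 7×4 + 7×0 = 136
Grace: 8×3 + 10×3 + 6×1 + 7×0 + 7×2 = 74
Hiro: 8×2 + 10×1 + 6×2 + 7×1 + 7×3 = 66
Rosa: 8×1 + 10×0 + 6×5 + 7×3 + 7×1 = 66
Liam: 8×0 + 10×4 + 6×0 + 7×2 + 7×5 = 89

Ivy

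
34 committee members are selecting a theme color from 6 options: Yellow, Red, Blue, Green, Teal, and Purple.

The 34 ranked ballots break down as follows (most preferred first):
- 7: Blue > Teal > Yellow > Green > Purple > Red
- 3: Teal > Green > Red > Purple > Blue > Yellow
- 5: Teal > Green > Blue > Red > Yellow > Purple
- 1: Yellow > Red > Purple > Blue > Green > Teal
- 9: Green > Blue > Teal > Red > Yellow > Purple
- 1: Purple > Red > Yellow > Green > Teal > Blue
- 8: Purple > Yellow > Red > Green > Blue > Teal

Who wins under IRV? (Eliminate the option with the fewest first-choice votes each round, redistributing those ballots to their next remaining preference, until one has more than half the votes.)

Round 1: Yellow 1, Red 0, Blue 7, Green 9, Teal 8, Purple 9. Red eliminated.
Round 2: Yellow 1, Blue 7, Green 9, Teal 8, Purple 9. Yellow eliminated.
Round 3: Blue 7, Green 9, Teal 8, Purple 10. Blue eliminated.
Round 4: Green 9, Teal 15, Purple 10. Green eliminated.
Round 5: Teal 24, Purple 10. Teal has a majority (≥18).

Teal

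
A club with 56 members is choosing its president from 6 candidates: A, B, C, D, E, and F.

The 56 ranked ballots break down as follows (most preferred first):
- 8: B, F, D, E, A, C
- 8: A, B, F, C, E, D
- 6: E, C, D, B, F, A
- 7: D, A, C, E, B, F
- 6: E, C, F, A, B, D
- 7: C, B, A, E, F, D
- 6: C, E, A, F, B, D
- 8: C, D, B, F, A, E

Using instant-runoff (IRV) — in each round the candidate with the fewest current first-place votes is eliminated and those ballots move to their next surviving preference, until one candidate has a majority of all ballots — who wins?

Round 1: A 8, B 8, C 21, D 7, E 12, F 0. F eliminated.
Round 2: A 8, B 8, C 21, D 7, E 12. D eliminated.
Round 3: A 15, B 8, C 21, E 12. B eliminated.
Round 4: A 15, C 21, E 20. A eliminated.
Round 5: C 36, E 20. C has a majority (≥29).

C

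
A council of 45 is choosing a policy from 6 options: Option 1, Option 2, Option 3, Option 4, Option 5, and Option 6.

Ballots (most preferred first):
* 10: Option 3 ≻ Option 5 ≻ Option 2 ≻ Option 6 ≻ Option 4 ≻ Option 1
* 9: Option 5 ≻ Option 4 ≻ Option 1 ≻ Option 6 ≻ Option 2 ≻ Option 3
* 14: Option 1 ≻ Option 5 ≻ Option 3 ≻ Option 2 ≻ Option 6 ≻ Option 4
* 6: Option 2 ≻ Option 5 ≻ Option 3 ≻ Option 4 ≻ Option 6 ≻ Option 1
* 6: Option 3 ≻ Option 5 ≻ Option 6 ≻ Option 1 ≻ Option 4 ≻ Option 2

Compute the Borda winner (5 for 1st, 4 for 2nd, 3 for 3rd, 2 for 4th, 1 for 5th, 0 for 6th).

Option 5

Option 1: 10×0 + 9×3 + 14×5 + 6×0 + 6×2 = 109
Option 2: 10×3 + 9×1 + 14×2 + 6×5 + 6×0 = 97
Option 3: 10×5 + 9×0 + 14×3 + 6×3 + 6×5 = 140
Option 4: 10×1 + 9×4 + 14×0 + 6×2 + 6×1 = 64
Option 5: 10×4 + 9×5 + 14×4 + 6×4 + 6×4 = 189
Option 6: 10×2 + 9×2 + 14×1 + 6×1 + 6×3 = 76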